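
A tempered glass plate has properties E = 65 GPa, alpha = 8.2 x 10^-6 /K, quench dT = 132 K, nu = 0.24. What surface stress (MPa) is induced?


Tempering stress: sigma = E * alpha * dT / (1 - nu)
  E (MPa) = 65 * 1000 = 65000
  Numerator = 65000 * (8.2 x 10^-6) * 132 = 70.356
  Denominator = 1 - 0.24 = 0.76
  sigma = 70.356 / 0.76 = 92.6 MPa

92.6 MPa


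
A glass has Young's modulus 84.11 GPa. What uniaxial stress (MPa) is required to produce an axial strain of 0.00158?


Rearrange E = sigma / epsilon:
  sigma = E * epsilon
  E (MPa) = 84.11 * 1000 = 84110
  sigma = 84110 * 0.00158 = 132.89 MPa

132.89 MPa


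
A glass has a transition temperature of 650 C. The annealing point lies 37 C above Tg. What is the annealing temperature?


The annealing temperature is Tg plus the offset:
  T_anneal = 650 + 37 = 687 C

687 C


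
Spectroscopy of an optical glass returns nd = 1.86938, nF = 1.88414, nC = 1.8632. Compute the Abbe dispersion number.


Abbe number formula: Vd = (nd - 1) / (nF - nC)
  nd - 1 = 1.86938 - 1 = 0.86938
  nF - nC = 1.88414 - 1.8632 = 0.02094
  Vd = 0.86938 / 0.02094 = 41.52

41.52


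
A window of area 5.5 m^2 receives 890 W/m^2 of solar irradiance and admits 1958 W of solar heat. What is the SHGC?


Rearrange Q = Area * SHGC * Irradiance:
  SHGC = Q / (Area * Irradiance)
  SHGC = 1958 / (5.5 * 890) = 0.4

0.4


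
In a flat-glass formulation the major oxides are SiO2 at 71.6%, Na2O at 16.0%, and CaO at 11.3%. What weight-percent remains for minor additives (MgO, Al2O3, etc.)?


Sum the three major oxides:
  SiO2 + Na2O + CaO = 71.6 + 16.0 + 11.3 = 98.9%
Subtract from 100%:
  Others = 100 - 98.9 = 1.1%

1.1%


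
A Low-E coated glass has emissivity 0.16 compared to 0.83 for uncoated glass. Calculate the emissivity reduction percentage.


Percentage reduction = (1 - coated/uncoated) * 100
  Ratio = 0.16 / 0.83 = 0.1928
  Reduction = (1 - 0.1928) * 100 = 80.7%

80.7%


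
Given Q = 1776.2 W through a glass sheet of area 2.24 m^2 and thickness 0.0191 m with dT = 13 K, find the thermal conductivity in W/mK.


Fourier's law rearranged: k = Q * t / (A * dT)
  Numerator = 1776.2 * 0.0191 = 33.92542
  Denominator = 2.24 * 13 = 29.12
  k = 33.92542 / 29.12 = 1.165 W/mK

1.165 W/mK


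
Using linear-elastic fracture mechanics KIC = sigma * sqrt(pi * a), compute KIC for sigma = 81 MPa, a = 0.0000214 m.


Fracture toughness: KIC = sigma * sqrt(pi * a)
  pi * a = pi * 0.0000214 = 0.00006723
  sqrt(pi * a) = 0.008199
  KIC = 81 * 0.008199 = 0.664 MPa*sqrt(m)

0.664 MPa*sqrt(m)


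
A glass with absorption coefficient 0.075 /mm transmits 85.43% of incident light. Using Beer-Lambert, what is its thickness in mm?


Rearrange T = exp(-alpha * thickness):
  thickness = -ln(T) / alpha
  T = 85.43/100 = 0.8543
  ln(T) = -0.15747
  -ln(T) = 0.15747
  thickness = 0.15747 / 0.075 = 2.1 mm

2.1 mm


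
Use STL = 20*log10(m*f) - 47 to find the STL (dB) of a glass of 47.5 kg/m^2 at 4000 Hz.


Mass law: STL = 20 * log10(m * f) - 47
  m * f = 47.5 * 4000 = 190000
  log10(190000) = 5.27875
  STL = 20 * 5.27875 - 47 = 105.575 - 47 = 58.6 dB

58.6 dB


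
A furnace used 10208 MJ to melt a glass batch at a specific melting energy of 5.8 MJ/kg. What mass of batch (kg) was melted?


Rearrange E = m * s for m:
  m = E / s
  m = 10208 / 5.8 = 1760.0 kg

1760.0 kg


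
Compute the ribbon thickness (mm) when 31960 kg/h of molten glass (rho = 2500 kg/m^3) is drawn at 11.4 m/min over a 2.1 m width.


Ribbon cross-section from mass balance:
  Volume rate = throughput / density = 31960 / 2500 = 12.784 m^3/h
  thickness = volume rate / (speed * 60 * width), i.e.
  thickness = throughput / (60 * speed * width * density) * 1000
  thickness = 31960 / (60 * 11.4 * 2.1 * 2500) * 1000 = 8.9 mm

8.9 mm


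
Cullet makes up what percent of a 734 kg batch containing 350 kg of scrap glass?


Cullet ratio = (cullet mass / total batch mass) * 100
  Ratio = 350 / 734 * 100 = 47.68%

47.68%


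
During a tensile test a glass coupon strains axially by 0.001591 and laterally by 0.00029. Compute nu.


Poisson's ratio: nu = lateral strain / axial strain
  nu = 0.00029 / 0.001591 = 0.1823

0.1823


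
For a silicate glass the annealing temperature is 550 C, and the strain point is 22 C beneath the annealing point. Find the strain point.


Strain point = annealing point - difference:
  T_strain = 550 - 22 = 528 C

528 C


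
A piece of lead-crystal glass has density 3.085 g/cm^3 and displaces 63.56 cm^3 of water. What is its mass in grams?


Rearrange rho = m / V:
  m = rho * V
  m = 3.085 * 63.56 = 196.083 g

196.083 g


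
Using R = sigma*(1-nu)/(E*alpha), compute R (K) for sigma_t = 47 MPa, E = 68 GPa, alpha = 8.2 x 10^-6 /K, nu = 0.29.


Thermal shock resistance: R = sigma * (1 - nu) / (E * alpha)
  Numerator = 47 * (1 - 0.29) = 33.37
  Denominator = 68 * 1000 * (8.2 x 10^-6) = 0.5576
  R = 33.37 / 0.5576 = 59.8 K

59.8 K


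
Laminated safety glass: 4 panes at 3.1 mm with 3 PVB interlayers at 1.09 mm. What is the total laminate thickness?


Total thickness = glass contribution + PVB contribution
  Glass: 4 * 3.1 = 12.4 mm
  PVB: 3 * 1.09 = 3.27 mm
  Total = 12.4 + 3.27 = 15.67 mm

15.67 mm


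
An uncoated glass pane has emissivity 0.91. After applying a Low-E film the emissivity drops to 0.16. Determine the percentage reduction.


Percentage reduction = (1 - coated/uncoated) * 100
  Ratio = 0.16 / 0.91 = 0.1758
  Reduction = (1 - 0.1758) * 100 = 82.4%

82.4%


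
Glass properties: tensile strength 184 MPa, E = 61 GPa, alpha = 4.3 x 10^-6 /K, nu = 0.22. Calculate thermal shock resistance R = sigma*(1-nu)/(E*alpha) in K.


Thermal shock resistance: R = sigma * (1 - nu) / (E * alpha)
  Numerator = 184 * (1 - 0.22) = 143.52
  Denominator = 61 * 1000 * (4.3 x 10^-6) = 0.2623
  R = 143.52 / 0.2623 = 547.2 K

547.2 K


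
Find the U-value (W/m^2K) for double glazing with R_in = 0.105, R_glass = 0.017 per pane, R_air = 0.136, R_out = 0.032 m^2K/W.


Total thermal resistance (series):
  R_total = R_in + R_glass + R_air + R_glass + R_out
  R_total = 0.105 + 0.017 + 0.136 + 0.017 + 0.032 = 0.307 m^2K/W
U-value = 1 / R_total = 1 / 0.307 = 3.257 W/m^2K

3.257 W/m^2K


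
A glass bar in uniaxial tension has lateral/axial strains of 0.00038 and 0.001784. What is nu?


Poisson's ratio: nu = lateral strain / axial strain
  nu = 0.00038 / 0.001784 = 0.213

0.213


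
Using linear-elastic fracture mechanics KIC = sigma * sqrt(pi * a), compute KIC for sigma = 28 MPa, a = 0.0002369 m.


Fracture toughness: KIC = sigma * sqrt(pi * a)
  pi * a = pi * 0.0002369 = 0.000744243
  sqrt(pi * a) = 0.027281
  KIC = 28 * 0.027281 = 0.764 MPa*sqrt(m)

0.764 MPa*sqrt(m)


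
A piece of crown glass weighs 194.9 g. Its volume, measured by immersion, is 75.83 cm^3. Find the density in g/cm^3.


Use the definition of density:
  rho = mass / volume
  rho = 194.9 / 75.83 = 2.57 g/cm^3

2.57 g/cm^3


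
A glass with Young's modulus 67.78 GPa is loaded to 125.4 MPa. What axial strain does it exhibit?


Rearrange E = sigma / epsilon:
  epsilon = sigma / E
  E (MPa) = 67.78 * 1000 = 67780
  epsilon = 125.4 / 67780 = 0.00185

0.00185


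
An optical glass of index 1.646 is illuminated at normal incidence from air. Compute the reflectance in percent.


Fresnel reflectance at normal incidence:
  R = ((n - 1)/(n + 1))^2
  (n - 1)/(n + 1) = (1.646 - 1)/(1.646 + 1) = 0.244142
  R = 0.244142^2 = 0.0596053
  R(%) = 0.0596053 * 100 = 5.961%

5.961%


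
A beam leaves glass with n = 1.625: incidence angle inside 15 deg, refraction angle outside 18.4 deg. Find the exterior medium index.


Apply Snell's law: n1 * sin(theta1) = n2 * sin(theta2)
  n2 = n1 * sin(theta1) / sin(theta2)
  sin(15) = 0.258819
  sin(18.4) = 0.315649
  n2 = 1.625 * 0.258819 / 0.315649 = 1.3324

1.3324


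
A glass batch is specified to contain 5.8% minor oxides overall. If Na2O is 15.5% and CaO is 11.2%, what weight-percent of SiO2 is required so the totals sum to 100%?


Known pieces sum to 100%:
  SiO2 = 100 - (others + Na2O + CaO)
  SiO2 = 100 - (5.8 + 15.5 + 11.2) = 67.5%

67.5%


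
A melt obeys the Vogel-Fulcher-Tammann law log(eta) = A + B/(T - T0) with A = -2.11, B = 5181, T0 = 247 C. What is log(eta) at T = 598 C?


VFT equation: log(eta) = A + B / (T - T0)
  T - T0 = 598 - 247 = 351
  B / (T - T0) = 5181 / 351 = 14.761
  log(eta) = -2.11 + 14.761 = 12.651

12.651


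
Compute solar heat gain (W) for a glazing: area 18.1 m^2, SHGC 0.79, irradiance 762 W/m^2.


Solar heat gain: Q = Area * SHGC * Irradiance
  Q = 18.1 * 0.79 * 762 = 10895.8 W

10895.8 W


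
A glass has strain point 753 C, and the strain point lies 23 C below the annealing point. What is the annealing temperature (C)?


T_anneal = T_strain + gap:
  T_anneal = 753 + 23 = 776 C

776 C


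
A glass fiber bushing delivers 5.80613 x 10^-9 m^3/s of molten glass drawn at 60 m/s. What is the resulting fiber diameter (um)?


Cross-sectional area from continuity:
  A = Q / v = 5.80613 x 10^-9 / 60 = 9.676883 x 10^-11 m^2
Diameter from circular cross-section:
  d = sqrt(4A / pi) * 10^6 (m -> um)
  d = sqrt(4 * 9.676883 x 10^-11 / pi) * 10^6 = 11.1 um

11.1 um


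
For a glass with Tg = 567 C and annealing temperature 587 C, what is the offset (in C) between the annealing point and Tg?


Offset = T_anneal - Tg:
  offset = 587 - 567 = 20 C

20 C


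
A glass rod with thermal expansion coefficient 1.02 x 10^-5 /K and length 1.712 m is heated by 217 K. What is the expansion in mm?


Thermal expansion formula: dL = alpha * L0 * dT
  dL = (1.02 x 10^-5) * 1.712 * 217 = 0.00378934 m
Convert to mm: 0.00378934 * 1000 = 3.7893 mm

3.7893 mm


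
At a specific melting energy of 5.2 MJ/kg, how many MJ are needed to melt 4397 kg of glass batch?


Total energy = mass * specific energy
  E = 4397 * 5.2 = 22864.4 MJ

22864.4 MJ


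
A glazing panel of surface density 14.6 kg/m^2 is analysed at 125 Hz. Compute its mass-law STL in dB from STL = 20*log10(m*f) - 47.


Mass law: STL = 20 * log10(m * f) - 47
  m * f = 14.6 * 125 = 1825
  log10(1825) = 3.26126
  STL = 20 * 3.26126 - 47 = 65.2252 - 47 = 18.2 dB

18.2 dB


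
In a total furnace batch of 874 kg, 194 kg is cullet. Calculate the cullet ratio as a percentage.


Cullet ratio = (cullet mass / total batch mass) * 100
  Ratio = 194 / 874 * 100 = 22.2%

22.2%


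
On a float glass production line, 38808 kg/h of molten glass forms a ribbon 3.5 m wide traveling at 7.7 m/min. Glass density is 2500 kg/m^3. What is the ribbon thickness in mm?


Ribbon cross-section from mass balance:
  Volume rate = throughput / density = 38808 / 2500 = 15.5232 m^3/h
  thickness = volume rate / (speed * 60 * width), i.e.
  thickness = throughput / (60 * speed * width * density) * 1000
  thickness = 38808 / (60 * 7.7 * 3.5 * 2500) * 1000 = 9.6 mm

9.6 mm


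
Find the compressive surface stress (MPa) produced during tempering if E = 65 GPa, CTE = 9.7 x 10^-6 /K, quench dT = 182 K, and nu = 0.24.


Tempering stress: sigma = E * alpha * dT / (1 - nu)
  E (MPa) = 65 * 1000 = 65000
  Numerator = 65000 * (9.7 x 10^-6) * 182 = 114.751
  Denominator = 1 - 0.24 = 0.76
  sigma = 114.751 / 0.76 = 151.0 MPa

151.0 MPa


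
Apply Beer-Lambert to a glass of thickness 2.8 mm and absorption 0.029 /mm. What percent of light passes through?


Beer-Lambert law: T = exp(-alpha * thickness)
  exponent = -0.029 * 2.8 = -0.0812
  T = exp(-0.0812) = 0.922
  Percentage = 0.922 * 100 = 92.2%

92.2%


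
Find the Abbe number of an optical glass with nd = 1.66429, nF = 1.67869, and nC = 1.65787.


Abbe number formula: Vd = (nd - 1) / (nF - nC)
  nd - 1 = 1.66429 - 1 = 0.66429
  nF - nC = 1.67869 - 1.65787 = 0.02082
  Vd = 0.66429 / 0.02082 = 31.91

31.91


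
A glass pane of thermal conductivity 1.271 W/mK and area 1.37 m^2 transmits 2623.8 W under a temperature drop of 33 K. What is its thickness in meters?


Fourier's law: t = k * A * dT / Q
  t = 1.271 * 1.37 * 33 / 2623.8
  t = 57.46191 / 2623.8 = 0.0219 m

0.0219 m


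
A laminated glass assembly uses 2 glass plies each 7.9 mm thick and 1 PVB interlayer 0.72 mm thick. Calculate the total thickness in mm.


Total thickness = glass contribution + PVB contribution
  Glass: 2 * 7.9 = 15.8 mm
  PVB: 1 * 0.72 = 0.72 mm
  Total = 15.8 + 0.72 = 16.52 mm

16.52 mm


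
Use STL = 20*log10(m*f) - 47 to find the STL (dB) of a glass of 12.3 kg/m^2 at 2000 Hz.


Mass law: STL = 20 * log10(m * f) - 47
  m * f = 12.3 * 2000 = 24600
  log10(24600) = 4.39094
  STL = 20 * 4.39094 - 47 = 87.8188 - 47 = 40.8 dB

40.8 dB


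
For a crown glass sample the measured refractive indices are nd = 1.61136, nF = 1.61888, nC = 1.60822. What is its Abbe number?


Abbe number formula: Vd = (nd - 1) / (nF - nC)
  nd - 1 = 1.61136 - 1 = 0.61136
  nF - nC = 1.61888 - 1.60822 = 0.01066
  Vd = 0.61136 / 0.01066 = 57.35

57.35


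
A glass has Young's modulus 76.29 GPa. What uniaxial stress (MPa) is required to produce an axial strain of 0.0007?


Rearrange E = sigma / epsilon:
  sigma = E * epsilon
  E (MPa) = 76.29 * 1000 = 76290
  sigma = 76290 * 0.0007 = 53.4 MPa

53.4 MPa


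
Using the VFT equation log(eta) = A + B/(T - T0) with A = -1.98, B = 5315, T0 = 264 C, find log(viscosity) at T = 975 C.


VFT equation: log(eta) = A + B / (T - T0)
  T - T0 = 975 - 264 = 711
  B / (T - T0) = 5315 / 711 = 7.475
  log(eta) = -1.98 + 7.475 = 5.495

5.495


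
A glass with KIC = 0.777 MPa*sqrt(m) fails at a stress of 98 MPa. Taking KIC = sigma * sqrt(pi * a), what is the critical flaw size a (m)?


Rearrange KIC = sigma * sqrt(pi * a):
  sqrt(pi * a) = KIC / sigma
  sqrt(pi * a) = 0.777 / 98 = 0.007929
  a = (KIC / sigma)^2 / pi
  a = 0.007929^2 / pi = 0.00002 m

0.00002 m


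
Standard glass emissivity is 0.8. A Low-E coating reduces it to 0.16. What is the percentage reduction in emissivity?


Percentage reduction = (1 - coated/uncoated) * 100
  Ratio = 0.16 / 0.8 = 0.2
  Reduction = (1 - 0.2) * 100 = 80.0%

80.0%


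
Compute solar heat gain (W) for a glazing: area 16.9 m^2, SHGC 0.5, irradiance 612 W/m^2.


Solar heat gain: Q = Area * SHGC * Irradiance
  Q = 16.9 * 0.5 * 612 = 5171.4 W

5171.4 W


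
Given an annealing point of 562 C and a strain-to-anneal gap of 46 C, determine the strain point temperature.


Strain point = annealing point - difference:
  T_strain = 562 - 46 = 516 C

516 C


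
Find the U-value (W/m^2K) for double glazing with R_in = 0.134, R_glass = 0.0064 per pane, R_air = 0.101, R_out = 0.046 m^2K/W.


Total thermal resistance (series):
  R_total = R_in + R_glass + R_air + R_glass + R_out
  R_total = 0.134 + 0.0064 + 0.101 + 0.0064 + 0.046 = 0.2938 m^2K/W
U-value = 1 / R_total = 1 / 0.2938 = 3.404 W/m^2K

3.404 W/m^2K


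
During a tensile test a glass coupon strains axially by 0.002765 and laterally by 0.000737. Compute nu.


Poisson's ratio: nu = lateral strain / axial strain
  nu = 0.000737 / 0.002765 = 0.2665

0.2665


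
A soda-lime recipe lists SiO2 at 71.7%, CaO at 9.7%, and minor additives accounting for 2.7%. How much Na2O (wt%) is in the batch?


Pieces sum to 100%:
  Na2O = 100 - (SiO2 + CaO + others)
  Na2O = 100 - (71.7 + 9.7 + 2.7) = 15.9%

15.9%


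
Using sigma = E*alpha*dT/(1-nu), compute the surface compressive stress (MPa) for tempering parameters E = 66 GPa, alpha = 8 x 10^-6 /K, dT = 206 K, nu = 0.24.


Tempering stress: sigma = E * alpha * dT / (1 - nu)
  E (MPa) = 66 * 1000 = 66000
  Numerator = 66000 * (8 x 10^-6) * 206 = 108.768
  Denominator = 1 - 0.24 = 0.76
  sigma = 108.768 / 0.76 = 143.1 MPa

143.1 MPa


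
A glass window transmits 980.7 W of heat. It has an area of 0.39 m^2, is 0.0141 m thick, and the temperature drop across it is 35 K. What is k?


Fourier's law rearranged: k = Q * t / (A * dT)
  Numerator = 980.7 * 0.0141 = 13.82787
  Denominator = 0.39 * 35 = 13.65
  k = 13.82787 / 13.65 = 1.013 W/mK

1.013 W/mK


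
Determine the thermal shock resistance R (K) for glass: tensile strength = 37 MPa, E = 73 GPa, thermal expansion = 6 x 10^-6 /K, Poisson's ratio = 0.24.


Thermal shock resistance: R = sigma * (1 - nu) / (E * alpha)
  Numerator = 37 * (1 - 0.24) = 28.12
  Denominator = 73 * 1000 * (6 x 10^-6) = 0.438
  R = 28.12 / 0.438 = 64.2 K

64.2 K


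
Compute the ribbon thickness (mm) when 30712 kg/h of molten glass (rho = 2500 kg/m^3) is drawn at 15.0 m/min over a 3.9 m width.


Ribbon cross-section from mass balance:
  Volume rate = throughput / density = 30712 / 2500 = 12.2848 m^3/h
  thickness = volume rate / (speed * 60 * width), i.e.
  thickness = throughput / (60 * speed * width * density) * 1000
  thickness = 30712 / (60 * 15.0 * 3.9 * 2500) * 1000 = 3.5 mm

3.5 mm


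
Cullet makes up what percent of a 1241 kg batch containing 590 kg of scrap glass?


Cullet ratio = (cullet mass / total batch mass) * 100
  Ratio = 590 / 1241 * 100 = 47.54%

47.54%


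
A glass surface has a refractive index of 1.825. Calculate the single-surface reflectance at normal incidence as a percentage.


Fresnel reflectance at normal incidence:
  R = ((n - 1)/(n + 1))^2
  (n - 1)/(n + 1) = (1.825 - 1)/(1.825 + 1) = 0.292035
  R = 0.292035^2 = 0.0852844
  R(%) = 0.0852844 * 100 = 8.528%

8.528%


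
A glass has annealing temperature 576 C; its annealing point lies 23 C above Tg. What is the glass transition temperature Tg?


Rearrange T_anneal = Tg + offset for Tg:
  Tg = T_anneal - offset = 576 - 23 = 553 C

553 C


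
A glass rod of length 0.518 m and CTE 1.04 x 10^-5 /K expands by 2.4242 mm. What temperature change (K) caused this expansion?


Rearrange dL = alpha * L0 * dT for dT:
  dT = dL / (alpha * L0)
  dL (m) = 2.4242 / 1000 = 0.0024242
  dT = 0.0024242 / ((1.04 x 10^-5) * 0.518) = 450.0 K

450.0 K


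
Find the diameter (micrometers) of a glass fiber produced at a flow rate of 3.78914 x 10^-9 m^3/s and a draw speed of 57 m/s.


Cross-sectional area from continuity:
  A = Q / v = 3.78914 x 10^-9 / 57 = 6.647614 x 10^-11 m^2
Diameter from circular cross-section:
  d = sqrt(4A / pi) * 10^6 (m -> um)
  d = sqrt(4 * 6.647614 x 10^-11 / pi) * 10^6 = 9.2 um

9.2 um


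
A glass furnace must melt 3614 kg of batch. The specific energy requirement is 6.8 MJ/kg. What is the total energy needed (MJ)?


Total energy = mass * specific energy
  E = 3614 * 6.8 = 24575.2 MJ

24575.2 MJ


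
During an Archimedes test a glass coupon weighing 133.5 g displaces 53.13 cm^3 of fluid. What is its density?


Use the definition of density:
  rho = mass / volume
  rho = 133.5 / 53.13 = 2.513 g/cm^3

2.513 g/cm^3


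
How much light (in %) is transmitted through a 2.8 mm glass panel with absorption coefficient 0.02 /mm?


Beer-Lambert law: T = exp(-alpha * thickness)
  exponent = -0.02 * 2.8 = -0.056
  T = exp(-0.056) = 0.9455
  Percentage = 0.9455 * 100 = 94.55%

94.55%


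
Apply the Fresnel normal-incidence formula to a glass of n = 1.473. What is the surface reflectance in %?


Fresnel reflectance at normal incidence:
  R = ((n - 1)/(n + 1))^2
  (n - 1)/(n + 1) = (1.473 - 1)/(1.473 + 1) = 0.191266
  R = 0.191266^2 = 0.0365827
  R(%) = 0.0365827 * 100 = 3.658%

3.658%


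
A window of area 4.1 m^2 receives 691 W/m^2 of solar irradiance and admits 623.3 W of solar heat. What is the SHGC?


Rearrange Q = Area * SHGC * Irradiance:
  SHGC = Q / (Area * Irradiance)
  SHGC = 623.3 / (4.1 * 691) = 0.22

0.22


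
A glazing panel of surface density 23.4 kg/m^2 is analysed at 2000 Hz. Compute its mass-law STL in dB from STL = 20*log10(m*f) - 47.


Mass law: STL = 20 * log10(m * f) - 47
  m * f = 23.4 * 2000 = 46800
  log10(46800) = 4.67025
  STL = 20 * 4.67025 - 47 = 93.405 - 47 = 46.4 dB

46.4 dB


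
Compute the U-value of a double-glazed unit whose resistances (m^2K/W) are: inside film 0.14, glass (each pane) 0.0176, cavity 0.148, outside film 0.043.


Total thermal resistance (series):
  R_total = R_in + R_glass + R_air + R_glass + R_out
  R_total = 0.14 + 0.0176 + 0.148 + 0.0176 + 0.043 = 0.3662 m^2K/W
U-value = 1 / R_total = 1 / 0.3662 = 2.731 W/m^2K

2.731 W/m^2K


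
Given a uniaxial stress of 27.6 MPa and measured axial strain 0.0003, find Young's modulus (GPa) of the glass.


Young's modulus: E = stress / strain
  E = 27.6 MPa / 0.0003 = 92000 MPa
Convert to GPa: 92000 / 1000 = 92.0 GPa

92.0 GPa


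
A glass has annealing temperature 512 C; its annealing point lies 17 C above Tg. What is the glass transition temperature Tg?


Rearrange T_anneal = Tg + offset for Tg:
  Tg = T_anneal - offset = 512 - 17 = 495 C

495 C


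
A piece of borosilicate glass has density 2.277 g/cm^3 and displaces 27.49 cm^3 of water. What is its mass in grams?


Rearrange rho = m / V:
  m = rho * V
  m = 2.277 * 27.49 = 62.595 g

62.595 g


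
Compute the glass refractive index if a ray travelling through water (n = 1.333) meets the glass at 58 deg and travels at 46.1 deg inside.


Apply Snell's law: n1 * sin(theta1) = n2 * sin(theta2)
  n2 = n1 * sin(theta1) / sin(theta2)
  sin(58) = 0.848048
  sin(46.1) = 0.720551
  n2 = 1.333 * 0.848048 / 0.720551 = 1.5689

1.5689


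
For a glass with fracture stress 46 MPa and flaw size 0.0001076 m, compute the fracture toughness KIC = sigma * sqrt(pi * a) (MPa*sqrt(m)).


Fracture toughness: KIC = sigma * sqrt(pi * a)
  pi * a = pi * 0.0001076 = 0.000338035
  sqrt(pi * a) = 0.018386
  KIC = 46 * 0.018386 = 0.846 MPa*sqrt(m)

0.846 MPa*sqrt(m)


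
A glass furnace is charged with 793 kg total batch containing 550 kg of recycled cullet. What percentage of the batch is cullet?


Cullet ratio = (cullet mass / total batch mass) * 100
  Ratio = 550 / 793 * 100 = 69.36%

69.36%


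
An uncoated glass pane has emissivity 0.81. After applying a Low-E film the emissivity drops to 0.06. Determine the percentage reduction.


Percentage reduction = (1 - coated/uncoated) * 100
  Ratio = 0.06 / 0.81 = 0.0741
  Reduction = (1 - 0.0741) * 100 = 92.6%

92.6%


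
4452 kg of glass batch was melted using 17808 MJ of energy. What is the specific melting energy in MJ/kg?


Rearrange E = m * s for s:
  s = E / m
  s = 17808 / 4452 = 4.0 MJ/kg

4.0 MJ/kg


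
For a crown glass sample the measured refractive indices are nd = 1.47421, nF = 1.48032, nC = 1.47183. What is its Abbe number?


Abbe number formula: Vd = (nd - 1) / (nF - nC)
  nd - 1 = 1.47421 - 1 = 0.47421
  nF - nC = 1.48032 - 1.47183 = 0.00849
  Vd = 0.47421 / 0.00849 = 55.86

55.86


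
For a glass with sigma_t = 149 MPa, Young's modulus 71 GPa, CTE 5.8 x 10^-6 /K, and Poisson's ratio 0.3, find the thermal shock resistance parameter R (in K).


Thermal shock resistance: R = sigma * (1 - nu) / (E * alpha)
  Numerator = 149 * (1 - 0.3) = 104.3
  Denominator = 71 * 1000 * (5.8 x 10^-6) = 0.4118
  R = 104.3 / 0.4118 = 253.3 K

253.3 K


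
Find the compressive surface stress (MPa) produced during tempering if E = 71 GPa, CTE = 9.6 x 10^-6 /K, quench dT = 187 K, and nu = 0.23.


Tempering stress: sigma = E * alpha * dT / (1 - nu)
  E (MPa) = 71 * 1000 = 71000
  Numerator = 71000 * (9.6 x 10^-6) * 187 = 127.4592
  Denominator = 1 - 0.23 = 0.77
  sigma = 127.4592 / 0.77 = 165.5 MPa

165.5 MPa


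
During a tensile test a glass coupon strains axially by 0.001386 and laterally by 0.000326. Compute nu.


Poisson's ratio: nu = lateral strain / axial strain
  nu = 0.000326 / 0.001386 = 0.2352

0.2352


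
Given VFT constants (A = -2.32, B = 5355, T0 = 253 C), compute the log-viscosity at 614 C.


VFT equation: log(eta) = A + B / (T - T0)
  T - T0 = 614 - 253 = 361
  B / (T - T0) = 5355 / 361 = 14.834
  log(eta) = -2.32 + 14.834 = 12.514

12.514


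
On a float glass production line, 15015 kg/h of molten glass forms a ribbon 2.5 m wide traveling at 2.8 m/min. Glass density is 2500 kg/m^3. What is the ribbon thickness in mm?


Ribbon cross-section from mass balance:
  Volume rate = throughput / density = 15015 / 2500 = 6.006 m^3/h
  thickness = volume rate / (speed * 60 * width), i.e.
  thickness = throughput / (60 * speed * width * density) * 1000
  thickness = 15015 / (60 * 2.8 * 2.5 * 2500) * 1000 = 14.3 mm

14.3 mm


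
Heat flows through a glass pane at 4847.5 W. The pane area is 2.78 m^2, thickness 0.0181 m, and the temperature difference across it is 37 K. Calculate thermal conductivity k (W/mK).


Fourier's law rearranged: k = Q * t / (A * dT)
  Numerator = 4847.5 * 0.0181 = 87.73975
  Denominator = 2.78 * 37 = 102.86
  k = 87.73975 / 102.86 = 0.853 W/mK

0.853 W/mK


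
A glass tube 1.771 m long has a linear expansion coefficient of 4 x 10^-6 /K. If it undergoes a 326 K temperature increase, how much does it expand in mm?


Thermal expansion formula: dL = alpha * L0 * dT
  dL = (4 x 10^-6) * 1.771 * 326 = 0.00230938 m
Convert to mm: 0.00230938 * 1000 = 2.3094 mm

2.3094 mm


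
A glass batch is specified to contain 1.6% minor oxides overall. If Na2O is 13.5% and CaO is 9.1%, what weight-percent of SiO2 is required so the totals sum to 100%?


Known pieces sum to 100%:
  SiO2 = 100 - (others + Na2O + CaO)
  SiO2 = 100 - (1.6 + 13.5 + 9.1) = 75.8%

75.8%


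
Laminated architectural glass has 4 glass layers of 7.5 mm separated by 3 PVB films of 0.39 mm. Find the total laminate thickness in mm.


Total thickness = glass contribution + PVB contribution
  Glass: 4 * 7.5 = 30.0 mm
  PVB: 3 * 0.39 = 1.17 mm
  Total = 30.0 + 1.17 = 31.17 mm

31.17 mm


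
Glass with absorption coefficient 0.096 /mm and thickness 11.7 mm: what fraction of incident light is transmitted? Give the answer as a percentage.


Beer-Lambert law: T = exp(-alpha * thickness)
  exponent = -0.096 * 11.7 = -1.1232
  T = exp(-1.1232) = 0.3252
  Percentage = 0.3252 * 100 = 32.52%

32.52%


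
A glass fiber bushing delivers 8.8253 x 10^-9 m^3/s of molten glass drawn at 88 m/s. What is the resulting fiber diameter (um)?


Cross-sectional area from continuity:
  A = Q / v = 8.8253 x 10^-9 / 88 = 1.002875 x 10^-10 m^2
Diameter from circular cross-section:
  d = sqrt(4A / pi) * 10^6 (m -> um)
  d = sqrt(4 * 1.002875 x 10^-10 / pi) * 10^6 = 11.3 um

11.3 um


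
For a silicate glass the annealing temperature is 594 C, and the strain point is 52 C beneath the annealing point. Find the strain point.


Strain point = annealing point - difference:
  T_strain = 594 - 52 = 542 C

542 C


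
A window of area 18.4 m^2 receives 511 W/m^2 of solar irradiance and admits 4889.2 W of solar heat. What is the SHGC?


Rearrange Q = Area * SHGC * Irradiance:
  SHGC = Q / (Area * Irradiance)
  SHGC = 4889.2 / (18.4 * 511) = 0.52

0.52


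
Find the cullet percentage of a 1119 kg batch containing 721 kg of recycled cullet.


Cullet ratio = (cullet mass / total batch mass) * 100
  Ratio = 721 / 1119 * 100 = 64.43%

64.43%


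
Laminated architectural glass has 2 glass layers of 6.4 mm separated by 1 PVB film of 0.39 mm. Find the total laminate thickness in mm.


Total thickness = glass contribution + PVB contribution
  Glass: 2 * 6.4 = 12.8 mm
  PVB: 1 * 0.39 = 0.39 mm
  Total = 12.8 + 0.39 = 13.19 mm

13.19 mm


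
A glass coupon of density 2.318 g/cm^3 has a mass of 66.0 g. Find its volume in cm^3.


Rearrange rho = m / V:
  V = m / rho
  V = 66.0 / 2.318 = 28.473 cm^3

28.473 cm^3


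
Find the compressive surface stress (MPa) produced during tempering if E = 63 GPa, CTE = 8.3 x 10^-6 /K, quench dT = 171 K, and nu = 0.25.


Tempering stress: sigma = E * alpha * dT / (1 - nu)
  E (MPa) = 63 * 1000 = 63000
  Numerator = 63000 * (8.3 x 10^-6) * 171 = 89.4159
  Denominator = 1 - 0.25 = 0.75
  sigma = 89.4159 / 0.75 = 119.2 MPa

119.2 MPa


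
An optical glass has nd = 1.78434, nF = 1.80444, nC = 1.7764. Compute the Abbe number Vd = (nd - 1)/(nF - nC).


Abbe number formula: Vd = (nd - 1) / (nF - nC)
  nd - 1 = 1.78434 - 1 = 0.78434
  nF - nC = 1.80444 - 1.7764 = 0.02804
  Vd = 0.78434 / 0.02804 = 27.97

27.97


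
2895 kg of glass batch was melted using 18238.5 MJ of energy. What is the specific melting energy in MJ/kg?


Rearrange E = m * s for s:
  s = E / m
  s = 18238.5 / 2895 = 6.3 MJ/kg

6.3 MJ/kg


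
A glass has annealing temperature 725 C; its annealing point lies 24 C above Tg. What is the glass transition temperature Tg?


Rearrange T_anneal = Tg + offset for Tg:
  Tg = T_anneal - offset = 725 - 24 = 701 C

701 C


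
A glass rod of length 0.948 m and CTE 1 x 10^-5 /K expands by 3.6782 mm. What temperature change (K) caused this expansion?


Rearrange dL = alpha * L0 * dT for dT:
  dT = dL / (alpha * L0)
  dL (m) = 3.6782 / 1000 = 0.0036782
  dT = 0.0036782 / ((1 x 10^-5) * 0.948) = 388.0 K

388.0 K


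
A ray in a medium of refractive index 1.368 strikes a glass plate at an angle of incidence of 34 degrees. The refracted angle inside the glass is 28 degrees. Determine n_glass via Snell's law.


Apply Snell's law: n1 * sin(theta1) = n2 * sin(theta2)
  n2 = n1 * sin(theta1) / sin(theta2)
  sin(34) = 0.559193
  sin(28) = 0.469472
  n2 = 1.368 * 0.559193 / 0.469472 = 1.6294

1.6294


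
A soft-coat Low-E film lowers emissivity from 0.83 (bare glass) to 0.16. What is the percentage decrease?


Percentage reduction = (1 - coated/uncoated) * 100
  Ratio = 0.16 / 0.83 = 0.1928
  Reduction = (1 - 0.1928) * 100 = 80.7%

80.7%


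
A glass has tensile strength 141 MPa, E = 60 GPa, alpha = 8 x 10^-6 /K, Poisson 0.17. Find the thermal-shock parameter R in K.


Thermal shock resistance: R = sigma * (1 - nu) / (E * alpha)
  Numerator = 141 * (1 - 0.17) = 117.03
  Denominator = 60 * 1000 * (8 x 10^-6) = 0.48
  R = 117.03 / 0.48 = 243.8 K

243.8 K


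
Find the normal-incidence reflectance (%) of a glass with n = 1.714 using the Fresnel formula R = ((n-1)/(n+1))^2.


Fresnel reflectance at normal incidence:
  R = ((n - 1)/(n + 1))^2
  (n - 1)/(n + 1) = (1.714 - 1)/(1.714 + 1) = 0.26308
  R = 0.26308^2 = 0.0692111
  R(%) = 0.0692111 * 100 = 6.921%

6.921%


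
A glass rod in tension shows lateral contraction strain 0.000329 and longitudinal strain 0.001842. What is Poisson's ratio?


Poisson's ratio: nu = lateral strain / axial strain
  nu = 0.000329 / 0.001842 = 0.1786

0.1786


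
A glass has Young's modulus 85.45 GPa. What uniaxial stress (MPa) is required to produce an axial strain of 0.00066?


Rearrange E = sigma / epsilon:
  sigma = E * epsilon
  E (MPa) = 85.45 * 1000 = 85450
  sigma = 85450 * 0.00066 = 56.4 MPa

56.4 MPa


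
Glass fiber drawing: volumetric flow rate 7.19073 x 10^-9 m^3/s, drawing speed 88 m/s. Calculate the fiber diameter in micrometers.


Cross-sectional area from continuity:
  A = Q / v = 7.19073 x 10^-9 / 88 = 8.171284 x 10^-11 m^2
Diameter from circular cross-section:
  d = sqrt(4A / pi) * 10^6 (m -> um)
  d = sqrt(4 * 8.171284 x 10^-11 / pi) * 10^6 = 10.2 um

10.2 um


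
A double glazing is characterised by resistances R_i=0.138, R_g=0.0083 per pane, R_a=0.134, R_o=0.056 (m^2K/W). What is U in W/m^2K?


Total thermal resistance (series):
  R_total = R_in + R_glass + R_air + R_glass + R_out
  R_total = 0.138 + 0.0083 + 0.134 + 0.0083 + 0.056 = 0.3446 m^2K/W
U-value = 1 / R_total = 1 / 0.3446 = 2.902 W/m^2K

2.902 W/m^2K


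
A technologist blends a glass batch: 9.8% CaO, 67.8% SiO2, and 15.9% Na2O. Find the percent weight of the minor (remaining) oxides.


Sum the three major oxides:
  SiO2 + Na2O + CaO = 67.8 + 15.9 + 9.8 = 93.5%
Subtract from 100%:
  Others = 100 - 93.5 = 6.5%

6.5%


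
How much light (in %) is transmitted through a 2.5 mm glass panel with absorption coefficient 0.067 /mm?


Beer-Lambert law: T = exp(-alpha * thickness)
  exponent = -0.067 * 2.5 = -0.1675
  T = exp(-0.1675) = 0.8458
  Percentage = 0.8458 * 100 = 84.58%

84.58%


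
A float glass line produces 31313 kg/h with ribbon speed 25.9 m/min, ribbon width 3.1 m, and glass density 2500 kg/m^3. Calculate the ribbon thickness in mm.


Ribbon cross-section from mass balance:
  Volume rate = throughput / density = 31313 / 2500 = 12.5252 m^3/h
  thickness = volume rate / (speed * 60 * width), i.e.
  thickness = throughput / (60 * speed * width * density) * 1000
  thickness = 31313 / (60 * 25.9 * 3.1 * 2500) * 1000 = 2.6 mm

2.6 mm


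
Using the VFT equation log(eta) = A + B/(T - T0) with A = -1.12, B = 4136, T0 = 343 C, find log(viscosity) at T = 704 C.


VFT equation: log(eta) = A + B / (T - T0)
  T - T0 = 704 - 343 = 361
  B / (T - T0) = 4136 / 361 = 11.457
  log(eta) = -1.12 + 11.457 = 10.337

10.337


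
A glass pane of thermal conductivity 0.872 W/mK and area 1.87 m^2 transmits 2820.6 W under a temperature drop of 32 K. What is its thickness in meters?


Fourier's law: t = k * A * dT / Q
  t = 0.872 * 1.87 * 32 / 2820.6
  t = 52.18048 / 2820.6 = 0.0185 m

0.0185 m


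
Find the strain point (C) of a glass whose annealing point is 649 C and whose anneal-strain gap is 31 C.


Strain point = annealing point - difference:
  T_strain = 649 - 31 = 618 C

618 C


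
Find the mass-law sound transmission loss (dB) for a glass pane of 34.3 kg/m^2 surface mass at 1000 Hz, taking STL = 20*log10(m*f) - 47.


Mass law: STL = 20 * log10(m * f) - 47
  m * f = 34.3 * 1000 = 34300
  log10(34300) = 4.53529
  STL = 20 * 4.53529 - 47 = 90.7058 - 47 = 43.7 dB

43.7 dB


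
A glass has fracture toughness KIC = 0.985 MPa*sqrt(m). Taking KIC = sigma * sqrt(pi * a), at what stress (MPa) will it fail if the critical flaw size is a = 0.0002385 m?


Rearrange KIC = sigma * sqrt(pi * a):
  sigma = KIC / sqrt(pi * a)
  sqrt(pi * 0.0002385) = 0.027373
  sigma = 0.985 / 0.027373 = 35.98 MPa

35.98 MPa


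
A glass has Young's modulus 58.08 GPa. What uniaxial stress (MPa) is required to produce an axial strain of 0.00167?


Rearrange E = sigma / epsilon:
  sigma = E * epsilon
  E (MPa) = 58.08 * 1000 = 58080
  sigma = 58080 * 0.00167 = 96.99 MPa

96.99 MPa


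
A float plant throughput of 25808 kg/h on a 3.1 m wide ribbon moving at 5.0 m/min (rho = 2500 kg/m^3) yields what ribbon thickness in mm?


Ribbon cross-section from mass balance:
  Volume rate = throughput / density = 25808 / 2500 = 10.3232 m^3/h
  thickness = volume rate / (speed * 60 * width), i.e.
  thickness = throughput / (60 * speed * width * density) * 1000
  thickness = 25808 / (60 * 5.0 * 3.1 * 2500) * 1000 = 11.1 mm

11.1 mm


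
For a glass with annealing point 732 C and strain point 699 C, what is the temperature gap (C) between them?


Gap = T_anneal - T_strain:
  gap = 732 - 699 = 33 C

33 C


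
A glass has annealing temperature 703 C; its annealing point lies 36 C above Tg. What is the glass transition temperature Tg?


Rearrange T_anneal = Tg + offset for Tg:
  Tg = T_anneal - offset = 703 - 36 = 667 C

667 C


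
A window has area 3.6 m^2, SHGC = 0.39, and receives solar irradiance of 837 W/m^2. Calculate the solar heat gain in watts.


Solar heat gain: Q = Area * SHGC * Irradiance
  Q = 3.6 * 0.39 * 837 = 1175.1 W

1175.1 W


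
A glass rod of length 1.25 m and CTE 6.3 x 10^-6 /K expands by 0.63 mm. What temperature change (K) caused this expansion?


Rearrange dL = alpha * L0 * dT for dT:
  dT = dL / (alpha * L0)
  dL (m) = 0.63 / 1000 = 0.00063
  dT = 0.00063 / ((6.3 x 10^-6) * 1.25) = 80.0 K

80.0 K


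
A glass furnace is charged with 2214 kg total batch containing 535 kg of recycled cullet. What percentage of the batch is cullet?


Cullet ratio = (cullet mass / total batch mass) * 100
  Ratio = 535 / 2214 * 100 = 24.16%

24.16%


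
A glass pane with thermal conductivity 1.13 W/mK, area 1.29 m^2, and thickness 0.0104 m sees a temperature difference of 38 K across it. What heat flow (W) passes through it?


Fourier's law: Q = k * A * dT / t
  Q = 1.13 * 1.29 * 38 / 0.0104
  Q = 55.3926 / 0.0104 = 5326.2 W

5326.2 W


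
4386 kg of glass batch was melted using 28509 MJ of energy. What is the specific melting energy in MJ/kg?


Rearrange E = m * s for s:
  s = E / m
  s = 28509 / 4386 = 6.5 MJ/kg

6.5 MJ/kg


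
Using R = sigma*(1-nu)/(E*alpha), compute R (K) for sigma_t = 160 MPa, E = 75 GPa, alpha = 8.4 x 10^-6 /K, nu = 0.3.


Thermal shock resistance: R = sigma * (1 - nu) / (E * alpha)
  Numerator = 160 * (1 - 0.3) = 112.0
  Denominator = 75 * 1000 * (8.4 x 10^-6) = 0.63
  R = 112.0 / 0.63 = 177.8 K

177.8 K


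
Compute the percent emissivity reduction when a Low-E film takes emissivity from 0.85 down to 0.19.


Percentage reduction = (1 - coated/uncoated) * 100
  Ratio = 0.19 / 0.85 = 0.2235
  Reduction = (1 - 0.2235) * 100 = 77.6%

77.6%


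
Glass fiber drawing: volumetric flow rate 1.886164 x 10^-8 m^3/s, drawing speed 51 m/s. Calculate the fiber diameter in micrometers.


Cross-sectional area from continuity:
  A = Q / v = 1.886164 x 10^-8 / 51 = 3.698361 x 10^-10 m^2
Diameter from circular cross-section:
  d = sqrt(4A / pi) * 10^6 (m -> um)
  d = sqrt(4 * 3.698361 x 10^-10 / pi) * 10^6 = 21.7 um

21.7 um


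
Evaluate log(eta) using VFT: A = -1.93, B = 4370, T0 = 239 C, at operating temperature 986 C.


VFT equation: log(eta) = A + B / (T - T0)
  T - T0 = 986 - 239 = 747
  B / (T - T0) = 4370 / 747 = 5.85
  log(eta) = -1.93 + 5.85 = 3.92

3.92


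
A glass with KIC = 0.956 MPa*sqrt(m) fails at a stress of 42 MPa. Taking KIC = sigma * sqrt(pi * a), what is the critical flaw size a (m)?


Rearrange KIC = sigma * sqrt(pi * a):
  sqrt(pi * a) = KIC / sigma
  sqrt(pi * a) = 0.956 / 42 = 0.022762
  a = (KIC / sigma)^2 / pi
  a = 0.022762^2 / pi = 0.0001649 m

0.0001649 m


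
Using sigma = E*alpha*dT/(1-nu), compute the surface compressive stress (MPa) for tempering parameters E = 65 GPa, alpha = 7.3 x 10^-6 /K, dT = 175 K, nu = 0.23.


Tempering stress: sigma = E * alpha * dT / (1 - nu)
  E (MPa) = 65 * 1000 = 65000
  Numerator = 65000 * (7.3 x 10^-6) * 175 = 83.0375
  Denominator = 1 - 0.23 = 0.77
  sigma = 83.0375 / 0.77 = 107.8 MPa

107.8 MPa


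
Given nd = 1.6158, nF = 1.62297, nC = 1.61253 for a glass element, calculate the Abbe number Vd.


Abbe number formula: Vd = (nd - 1) / (nF - nC)
  nd - 1 = 1.6158 - 1 = 0.6158
  nF - nC = 1.62297 - 1.61253 = 0.01044
  Vd = 0.6158 / 0.01044 = 58.98

58.98


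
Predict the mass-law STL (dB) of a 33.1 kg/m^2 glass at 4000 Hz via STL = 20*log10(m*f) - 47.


Mass law: STL = 20 * log10(m * f) - 47
  m * f = 33.1 * 4000 = 132400
  log10(132400) = 5.12189
  STL = 20 * 5.12189 - 47 = 102.4378 - 47 = 55.4 dB

55.4 dB


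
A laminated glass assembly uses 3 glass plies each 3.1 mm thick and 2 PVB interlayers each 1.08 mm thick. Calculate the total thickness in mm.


Total thickness = glass contribution + PVB contribution
  Glass: 3 * 3.1 = 9.3 mm
  PVB: 2 * 1.08 = 2.16 mm
  Total = 9.3 + 2.16 = 11.46 mm

11.46 mm


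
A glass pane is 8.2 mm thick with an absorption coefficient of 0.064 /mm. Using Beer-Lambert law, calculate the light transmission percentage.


Beer-Lambert law: T = exp(-alpha * thickness)
  exponent = -0.064 * 8.2 = -0.5248
  T = exp(-0.5248) = 0.5917
  Percentage = 0.5917 * 100 = 59.17%

59.17%


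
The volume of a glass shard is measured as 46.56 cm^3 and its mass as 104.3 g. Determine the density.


Use the definition of density:
  rho = mass / volume
  rho = 104.3 / 46.56 = 2.24 g/cm^3

2.24 g/cm^3


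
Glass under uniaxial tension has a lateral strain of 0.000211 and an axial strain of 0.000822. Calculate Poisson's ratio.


Poisson's ratio: nu = lateral strain / axial strain
  nu = 0.000211 / 0.000822 = 0.2567

0.2567


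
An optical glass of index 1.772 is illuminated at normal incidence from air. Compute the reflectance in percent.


Fresnel reflectance at normal incidence:
  R = ((n - 1)/(n + 1))^2
  (n - 1)/(n + 1) = (1.772 - 1)/(1.772 + 1) = 0.278499
  R = 0.278499^2 = 0.0775617
  R(%) = 0.0775617 * 100 = 7.756%

7.756%


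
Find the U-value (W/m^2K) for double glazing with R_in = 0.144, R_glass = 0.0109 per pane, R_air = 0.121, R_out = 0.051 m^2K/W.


Total thermal resistance (series):
  R_total = R_in + R_glass + R_air + R_glass + R_out
  R_total = 0.144 + 0.0109 + 0.121 + 0.0109 + 0.051 = 0.3378 m^2K/W
U-value = 1 / R_total = 1 / 0.3378 = 2.96 W/m^2K

2.96 W/m^2K
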